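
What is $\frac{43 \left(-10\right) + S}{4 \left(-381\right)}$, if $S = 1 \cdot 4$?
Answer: $\frac{71}{254} \approx 0.27953$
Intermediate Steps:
$S = 4$
$\frac{43 \left(-10\right) + S}{4 \left(-381\right)} = \frac{43 \left(-10\right) + 4}{4 \left(-381\right)} = \frac{-430 + 4}{-1524} = \left(-426\right) \left(- \frac{1}{1524}\right) = \frac{71}{254}$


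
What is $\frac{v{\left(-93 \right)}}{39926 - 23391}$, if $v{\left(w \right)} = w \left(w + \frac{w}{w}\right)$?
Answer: $\frac{8556}{16535} \approx 0.51745$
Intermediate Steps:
$v{\left(w \right)} = w \left(1 + w\right)$ ($v{\left(w \right)} = w \left(w + 1\right) = w \left(1 + w\right)$)
$\frac{v{\left(-93 \right)}}{39926 - 23391} = \frac{\left(-93\right) \left(1 - 93\right)}{39926 - 23391} = \frac{\left(-93\right) \left(-92\right)}{16535} = 8556 \cdot \frac{1}{16535} = \frac{8556}{16535}$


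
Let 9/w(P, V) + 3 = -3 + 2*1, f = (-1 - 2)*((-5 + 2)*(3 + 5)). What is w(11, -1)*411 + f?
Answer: -3411/4 ≈ -852.75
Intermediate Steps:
f = 72 (f = -(-9)*8 = -3*(-24) = 72)
w(P, V) = -9/4 (w(P, V) = 9/(-3 + (-3 + 2*1)) = 9/(-3 + (-3 + 2)) = 9/(-3 - 1) = 9/(-4) = 9*(-1/4) = -9/4)
w(11, -1)*411 + f = -9/4*411 + 72 = -3699/4 + 72 = -3411/4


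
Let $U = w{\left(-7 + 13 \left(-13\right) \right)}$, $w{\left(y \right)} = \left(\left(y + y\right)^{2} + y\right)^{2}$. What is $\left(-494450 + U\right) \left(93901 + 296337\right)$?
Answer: $5973811511661092$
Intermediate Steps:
$w{\left(y \right)} = \left(y + 4 y^{2}\right)^{2}$ ($w{\left(y \right)} = \left(\left(2 y\right)^{2} + y\right)^{2} = \left(4 y^{2} + y\right)^{2} = \left(y + 4 y^{2}\right)^{2}$)
$U = 15308617984$ ($U = \left(-7 + 13 \left(-13\right)\right)^{2} \left(1 + 4 \left(-7 + 13 \left(-13\right)\right)\right)^{2} = \left(-7 - 169\right)^{2} \left(1 + 4 \left(-7 - 169\right)\right)^{2} = \left(-176\right)^{2} \left(1 + 4 \left(-176\right)\right)^{2} = 30976 \left(1 - 704\right)^{2} = 30976 \left(-703\right)^{2} = 30976 \cdot 494209 = 15308617984$)
$\left(-494450 + U\right) \left(93901 + 296337\right) = \left(-494450 + 15308617984\right) \left(93901 + 296337\right) = 15308123534 \cdot 390238 = 5973811511661092$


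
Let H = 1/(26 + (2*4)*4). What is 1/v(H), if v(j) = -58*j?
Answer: -1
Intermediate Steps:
H = 1/58 (H = 1/(26 + 8*4) = 1/(26 + 32) = 1/58 ≈ 0.017241)
1/v(H) = 1/(-58*1/58) = 1/(-1) = -1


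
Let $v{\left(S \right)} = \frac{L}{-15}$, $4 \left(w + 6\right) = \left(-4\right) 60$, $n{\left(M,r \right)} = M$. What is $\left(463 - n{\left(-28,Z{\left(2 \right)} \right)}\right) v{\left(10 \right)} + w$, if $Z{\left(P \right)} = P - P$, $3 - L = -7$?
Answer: $- \frac{1180}{3} \approx -393.33$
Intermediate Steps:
$L = 10$ ($L = 3 - -7 = 3 + 7 = 10$)
$Z{\left(P \right)} = 0$
$w = -66$ ($w = -6 + \frac{\left(-4\right) 60}{4} = -6 + \frac{1}{4} \left(-240\right) = -6 - 60 = -66$)
$v{\left(S \right)} = - \frac{2}{3}$ ($v{\left(S \right)} = \frac{10}{-15} = 10 \left(- \frac{1}{15}\right) = - \frac{2}{3}$)
$\left(463 - n{\left(-28,Z{\left(2 \right)} \right)}\right) v{\left(10 \right)} + w = \left(463 - -28\right) \left(- \frac{2}{3}\right) - 66 = \left(463 + 28\right) \left(- \frac{2}{3}\right) - 66 = 491 \left(- \frac{2}{3}\right) - 66 = - \frac{982}{3} - 66 = - \frac{1180}{3}$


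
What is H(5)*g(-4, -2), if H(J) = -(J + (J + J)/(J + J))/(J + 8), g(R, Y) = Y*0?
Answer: 0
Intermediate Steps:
g(R, Y) = 0
H(J) = -(1 + J)/(8 + J) (H(J) = -(J + (2*J)/((2*J)))/(8 + J) = -(J + (2*J)*(1/(2*J)))/(8 + J) = -(J + 1)/(8 + J) = -(1 + J)/(8 + J))
H(5)*g(-4, -2) = ((-1 - 1*5)/(8 + 5))*0 = ((-1 - 5)/13)*0 = ((1/13)*(-6))*0 = -6/13*0 = 0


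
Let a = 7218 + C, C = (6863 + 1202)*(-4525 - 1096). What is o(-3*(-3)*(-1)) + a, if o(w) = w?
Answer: -45326156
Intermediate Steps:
C = -45333365 (C = 8065*(-5621) = -45333365)
a = -45326147 (a = 7218 - 45333365 = -45326147)
o(-3*(-3)*(-1)) + a = -3*(-3)*(-1) - 45326147 = 9*(-1) - 45326147 = -9 - 45326147 = -45326156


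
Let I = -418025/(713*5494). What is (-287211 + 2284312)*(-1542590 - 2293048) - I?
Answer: -1304631891660869357/170314 ≈ -7.6602e+12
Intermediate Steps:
I = -18175/170314 (I = -418025/3917222 = -418025*1/3917222 = -18175/170314 ≈ -0.10671)
(-287211 + 2284312)*(-1542590 - 2293048) - I = (-287211 + 2284312)*(-1542590 - 2293048) - 1*(-18175/170314) = 1997101*(-3835638) + 18175/170314 = -7660156485438 + 18175/170314 = -1304631891660869357/170314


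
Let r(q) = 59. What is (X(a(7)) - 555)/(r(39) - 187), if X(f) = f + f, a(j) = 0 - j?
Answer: 569/128 ≈ 4.4453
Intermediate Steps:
a(j) = -j
X(f) = 2*f
(X(a(7)) - 555)/(r(39) - 187) = (2*(-1*7) - 555)/(59 - 187) = (2*(-7) - 555)/(-128) = (-14 - 555)*(-1/128) = -569*(-1/128) = 569/128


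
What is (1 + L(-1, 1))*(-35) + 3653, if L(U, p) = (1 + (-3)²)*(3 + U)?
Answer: 2918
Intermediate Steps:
L(U, p) = 30 + 10*U (L(U, p) = (1 + 9)*(3 + U) = 10*(3 + U) = 30 + 10*U)
(1 + L(-1, 1))*(-35) + 3653 = (1 + (30 + 10*(-1)))*(-35) + 3653 = (1 + (30 - 10))*(-35) + 3653 = (1 + 20)*(-35) + 3653 = 21*(-35) + 3653 = -735 + 3653 = 2918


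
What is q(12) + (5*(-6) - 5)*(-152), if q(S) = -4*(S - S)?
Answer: 5320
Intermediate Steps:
q(S) = 0 (q(S) = -4*0 = 0)
q(12) + (5*(-6) - 5)*(-152) = 0 + (5*(-6) - 5)*(-152) = 0 + (-30 - 5)*(-152) = 0 - 35*(-152) = 0 + 5320 = 5320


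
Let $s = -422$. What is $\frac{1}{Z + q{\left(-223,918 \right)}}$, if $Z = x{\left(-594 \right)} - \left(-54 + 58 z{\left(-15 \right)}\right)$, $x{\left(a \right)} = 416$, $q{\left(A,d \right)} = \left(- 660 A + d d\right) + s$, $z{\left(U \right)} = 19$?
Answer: $\frac{1}{988850} \approx 1.0113 \cdot 10^{-6}$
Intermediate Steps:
$q{\left(A,d \right)} = -422 + d^{2} - 660 A$ ($q{\left(A,d \right)} = \left(- 660 A + d d\right) - 422 = \left(- 660 A + d^{2}\right) - 422 = \left(d^{2} - 660 A\right) - 422 = -422 + d^{2} - 660 A$)
$Z = -632$ ($Z = 416 + \left(54 - 1102\right) = 416 - 1048 = -632$)
$\frac{1}{Z + q{\left(-223,918 \right)}} = \frac{1}{-632 - \left(-146758 - 842724\right)} = \frac{1}{-632 + \left(-422 + 842724 + 147180\right)} = \frac{1}{-632 + 989482} = \frac{1}{988850}$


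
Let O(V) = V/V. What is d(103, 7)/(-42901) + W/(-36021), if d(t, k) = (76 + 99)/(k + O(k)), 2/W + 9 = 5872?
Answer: -36959132941/72482482942584 ≈ -0.00050990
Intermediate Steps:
W = 2/5863 (W = 2/(-9 + 5872) = 2/5863 ≈ 0.00034112)
O(V) = 1
d(t, k) = 175/(1 + k) (d(t, k) = (76 + 99)/(k + 1) = 175/(1 + k))
d(103, 7)/(-42901) + W/(-36021) = (175/(1 + 7))/(-42901) + (2/5863)/(-36021) = (175/8)*(-1/42901) + (2/5863)*(-1/36021) = (175*(⅛))*(-1/42901) - 2/211191123 = (175/8)*(-1/42901) - 2/211191123 = -175/343208 - 2/211191123 = -36959132941/72482482942584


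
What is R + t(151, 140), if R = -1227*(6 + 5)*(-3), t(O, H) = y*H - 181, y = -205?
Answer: 11610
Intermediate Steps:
t(O, H) = -181 - 205*H (t(O, H) = -205*H - 181 = -181 - 205*H)
R = 40491 (R = -13497*(-3) = -1227*(-33) = 40491)
R + t(151, 140) = 40491 + (-181 - 205*140) = 40491 + (-181 - 28700) = 40491 - 28881 = 11610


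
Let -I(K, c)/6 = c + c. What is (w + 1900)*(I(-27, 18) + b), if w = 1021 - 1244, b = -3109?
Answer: -5576025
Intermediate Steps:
I(K, c) = -12*c (I(K, c) = -6*(c + c) = -12*c)
w = -223
(w + 1900)*(I(-27, 18) + b) = (-223 + 1900)*(-12*18 - 3109) = 1677*(-216 - 3109) = 1677*(-3325) = -5576025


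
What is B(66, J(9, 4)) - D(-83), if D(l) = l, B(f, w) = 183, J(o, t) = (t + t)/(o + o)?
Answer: 266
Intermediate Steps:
J(o, t) = t/o (J(o, t) = (2*t)/((2*o)) = (2*t)*(1/(2*o)) = t/o)
B(66, J(9, 4)) - D(-83) = 183 - 1*(-83) = 183 + 83 = 266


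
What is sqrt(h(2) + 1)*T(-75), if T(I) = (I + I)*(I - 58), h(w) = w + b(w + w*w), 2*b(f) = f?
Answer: 19950*sqrt(6) ≈ 48867.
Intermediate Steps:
b(f) = f/2
h(w) = w**2/2 + 3*w/2 (h(w) = w + (w + w*w)/2 = w + (w + w**2)/2 = w + (w/2 + w**2/2) = w**2/2 + 3*w/2)
T(I) = 2*I*(-58 + I) (T(I) = (2*I)*(-58 + I) = 2*I*(-58 + I))
sqrt(h(2) + 1)*T(-75) = sqrt((1/2)*2*(3 + 2) + 1)*(2*(-75)*(-58 - 75)) = sqrt((1/2)*2*5 + 1)*(2*(-75)*(-133)) = sqrt(5 + 1)*19950 = sqrt(6)*19950 = 19950*sqrt(6)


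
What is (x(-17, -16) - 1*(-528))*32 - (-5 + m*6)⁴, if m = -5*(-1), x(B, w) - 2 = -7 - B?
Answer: -373345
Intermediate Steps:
x(B, w) = -5 - B (x(B, w) = 2 + (-7 - B) = -5 - B)
m = 5
(x(-17, -16) - 1*(-528))*32 - (-5 + m*6)⁴ = ((-5 - 1*(-17)) - 1*(-528))*32 - (-5 + 5*6)⁴ = ((-5 + 17) + 528)*32 - (-5 + 30)⁴ = (12 + 528)*32 - 1*25⁴ = 540*32 - 1*390625 = 17280 - 390625 = -373345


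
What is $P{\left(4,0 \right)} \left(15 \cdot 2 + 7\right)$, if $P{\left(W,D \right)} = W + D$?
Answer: $148$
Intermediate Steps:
$P{\left(W,D \right)} = D + W$
$P{\left(4,0 \right)} \left(15 \cdot 2 + 7\right) = \left(0 + 4\right) \left(15 \cdot 2 + 7\right) = 4 \left(30 + 7\right) = 4 \cdot 37 = 148$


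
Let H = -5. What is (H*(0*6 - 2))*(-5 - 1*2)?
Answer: -70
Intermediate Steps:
(H*(0*6 - 2))*(-5 - 1*2) = (-5*(0*6 - 2))*(-5 - 1*2) = (-5*(0 - 2))*(-5 - 2) = -5*(-2)*(-7) = 10*(-7) = -70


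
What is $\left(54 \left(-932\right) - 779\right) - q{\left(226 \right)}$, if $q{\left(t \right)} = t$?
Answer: $-51333$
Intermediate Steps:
$\left(54 \left(-932\right) - 779\right) - q{\left(226 \right)} = \left(54 \left(-932\right) - 779\right) - 226 = \left(-50328 - 779\right) - 226 = -51107 - 226 = -51333$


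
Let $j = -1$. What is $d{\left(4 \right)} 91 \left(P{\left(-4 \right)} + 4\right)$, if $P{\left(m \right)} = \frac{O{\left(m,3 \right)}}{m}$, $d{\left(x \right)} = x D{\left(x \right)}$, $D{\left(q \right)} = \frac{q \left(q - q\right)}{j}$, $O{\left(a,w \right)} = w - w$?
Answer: $0$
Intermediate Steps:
$O{\left(a,w \right)} = 0$
$D{\left(q \right)} = 0$ ($D{\left(q \right)} = \frac{q \left(q - q\right)}{-1} = q 0 \left(-1\right) = 0 \left(-1\right) = 0$)
$d{\left(x \right)} = 0$ ($d{\left(x \right)} = x 0 = 0$)
$P{\left(m \right)} = 0$ ($P{\left(m \right)} = \frac{0}{m} = 0$)
$d{\left(4 \right)} 91 \left(P{\left(-4 \right)} + 4\right) = 0 \cdot 91 \left(0 + 4\right) = 0 \cdot 4 = 0$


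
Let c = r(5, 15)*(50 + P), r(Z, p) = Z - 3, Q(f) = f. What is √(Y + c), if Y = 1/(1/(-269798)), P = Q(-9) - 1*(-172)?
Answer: 2*I*√67343 ≈ 519.01*I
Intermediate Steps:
r(Z, p) = -3 + Z
P = 163 (P = -9 - 1*(-172) = -9 + 172 = 163)
c = 426 (c = (-3 + 5)*(50 + 163) = 2*213 = 426)
Y = -269798 (Y = 1/(-1/269798) = -269798)
√(Y + c) = √(-269798 + 426) = √(-269372) = 2*I*√67343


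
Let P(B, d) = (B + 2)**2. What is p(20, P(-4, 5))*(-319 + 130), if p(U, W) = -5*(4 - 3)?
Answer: 945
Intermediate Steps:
P(B, d) = (2 + B)**2
p(U, W) = -5 (p(U, W) = -5*1 = -5)
p(20, P(-4, 5))*(-319 + 130) = -5*(-319 + 130) = -5*(-189) = 945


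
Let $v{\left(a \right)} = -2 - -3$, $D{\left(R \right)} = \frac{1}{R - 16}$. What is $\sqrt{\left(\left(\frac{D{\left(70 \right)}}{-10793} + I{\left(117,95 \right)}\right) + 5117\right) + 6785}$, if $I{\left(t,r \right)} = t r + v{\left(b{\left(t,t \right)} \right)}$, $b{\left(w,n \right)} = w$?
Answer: $\frac{\sqrt{868754265650610}}{194274} \approx 151.72$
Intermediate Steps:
$D{\left(R \right)} = \frac{1}{-16 + R}$
$v{\left(a \right)} = 1$ ($v{\left(a \right)} = -2 + 3 = 1$)
$I{\left(t,r \right)} = 1 + r t$ ($I{\left(t,r \right)} = t r + 1 = r t + 1 = 1 + r t$)
$\sqrt{\left(\left(\frac{D{\left(70 \right)}}{-10793} + I{\left(117,95 \right)}\right) + 5117\right) + 6785} = \sqrt{\left(\left(\frac{1}{\left(-16 + 70\right) \left(-10793\right)} + \left(1 + 95 \cdot 117\right)\right) + 5117\right) + 6785} = \sqrt{\left(\left(\frac{1}{54} \left(- \frac{1}{10793}\right) + \left(1 + 11115\right)\right) + 5117\right) + 6785} = \sqrt{\left(\left(\frac{1}{54} \left(- \frac{1}{10793}\right) + 11116\right) + 5117\right) + 6785} = \sqrt{\left(\left(- \frac{1}{582822} + 11116\right) + 5117\right) + 6785} = \sqrt{\left(\frac{6478649351}{582822} + 5117\right) + 6785} = \sqrt{\frac{9460949525}{582822} + 6785} = \sqrt{\frac{13415396795}{582822}} = \frac{\sqrt{868754265650610}}{194274}$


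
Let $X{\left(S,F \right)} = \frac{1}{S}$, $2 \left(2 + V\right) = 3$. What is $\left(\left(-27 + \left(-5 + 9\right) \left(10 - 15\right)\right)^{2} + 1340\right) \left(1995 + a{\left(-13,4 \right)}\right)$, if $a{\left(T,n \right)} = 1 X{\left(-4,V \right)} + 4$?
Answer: $\frac{28374255}{4} \approx 7.0936 \cdot 10^{6}$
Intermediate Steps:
$V = - \frac{1}{2}$ ($V = -2 + \frac{1}{2} \cdot 3 = -2 + \frac{3}{2} = - \frac{1}{2} \approx -0.5$)
$a{\left(T,n \right)} = \frac{15}{4}$ ($a{\left(T,n \right)} = 1 \frac{1}{-4} + 4 = 1 \left(- \frac{1}{4}\right) + 4 = - \frac{1}{4} + 4 = \frac{15}{4}$)
$\left(\left(-27 + \left(-5 + 9\right) \left(10 - 15\right)\right)^{2} + 1340\right) \left(1995 + a{\left(-13,4 \right)}\right) = \left(\left(-27 + \left(-5 + 9\right) \left(10 - 15\right)\right)^{2} + 1340\right) \left(1995 + \frac{15}{4}\right) = \left(\left(-27 + 4 \left(-5\right)\right)^{2} + 1340\right) \frac{7995}{4} = \left(\left(-27 - 20\right)^{2} + 1340\right) \frac{7995}{4} = \left(\left(-47\right)^{2} + 1340\right) \frac{7995}{4} = \left(2209 + 1340\right) \frac{7995}{4} = 3549 \cdot \frac{7995}{4} = \frac{28374255}{4}$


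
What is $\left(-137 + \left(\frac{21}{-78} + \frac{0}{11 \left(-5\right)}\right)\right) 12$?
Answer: $- \frac{21414}{13} \approx -1647.2$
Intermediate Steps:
$\left(-137 + \left(\frac{21}{-78} + \frac{0}{11 \left(-5\right)}\right)\right) 12 = \left(-137 + \left(21 \left(- \frac{1}{78}\right) + \frac{0}{-55}\right)\right) 12 = \left(-137 + \left(- \frac{7}{26} + 0 \left(- \frac{1}{55}\right)\right)\right) 12 = \left(-137 + \left(- \frac{7}{26} + 0\right)\right) 12 = \left(-137 - \frac{7}{26}\right) 12 = \left(- \frac{3569}{26}\right) 12 = - \frac{21414}{13}$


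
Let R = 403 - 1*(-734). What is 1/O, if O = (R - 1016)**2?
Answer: 1/14641 ≈ 6.8301e-5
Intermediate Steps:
R = 1137 (R = 403 + 734 = 1137)
O = 14641 (O = (1137 - 1016)**2 = 121**2 = 14641)
1/O = 1/14641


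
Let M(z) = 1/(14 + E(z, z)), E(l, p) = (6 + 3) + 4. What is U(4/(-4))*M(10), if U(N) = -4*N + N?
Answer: ⅑ ≈ 0.11111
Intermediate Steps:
E(l, p) = 13 (E(l, p) = 9 + 4 = 13)
M(z) = 1/27 (M(z) = 1/(14 + 13) = 1/27)
U(N) = -3*N
U(4/(-4))*M(10) = -12/(-4)*(1/27) = -12*(-1)/4*(1/27) = -3*(-1)*(1/27) = 3*(1/27) = ⅑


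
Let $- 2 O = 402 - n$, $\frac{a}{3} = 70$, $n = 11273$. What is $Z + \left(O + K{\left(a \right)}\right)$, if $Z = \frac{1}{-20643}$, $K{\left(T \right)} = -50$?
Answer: $\frac{222345751}{41286} \approx 5385.5$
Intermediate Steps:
$a = 210$ ($a = 3 \cdot 70 = 210$)
$O = \frac{10871}{2}$ ($O = - \frac{402 - 11273}{2} = \left(- \frac{1}{2}\right) \left(-10871\right) = \frac{10871}{2} \approx 5435.5$)
$Z = - \frac{1}{20643} \approx -4.8443 \cdot 10^{-5}$
$Z + \left(O + K{\left(a \right)}\right) = - \frac{1}{20643} + \left(\frac{10871}{2} - 50\right) = - \frac{1}{20643} + \frac{10771}{2} = \frac{222345751}{41286}$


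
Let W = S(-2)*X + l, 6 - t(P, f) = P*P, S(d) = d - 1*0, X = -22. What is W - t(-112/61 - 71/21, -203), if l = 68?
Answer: 218604355/1640961 ≈ 133.22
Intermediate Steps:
S(d) = d (S(d) = d + 0 = d)
t(P, f) = 6 - P² (t(P, f) = 6 - P*P = 6 - P²)
W = 112 (W = -2*(-22) + 68 = 44 + 68 = 112)
W - t(-112/61 - 71/21, -203) = 112 - (6 - (-112/61 - 71/21)²) = 112 - (6 - (-6683/1281)²) = 112 - (6 - 1*44662489/1640961) = 112 - (6 - 44662489/1640961) = 112 - 1*(-34816723/1640961) = 112 + 34816723/1640961 = 218604355/1640961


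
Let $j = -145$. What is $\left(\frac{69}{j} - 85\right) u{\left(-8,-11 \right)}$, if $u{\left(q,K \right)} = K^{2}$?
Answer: $- \frac{1499674}{145} \approx -10343.0$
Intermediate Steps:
$\left(\frac{69}{j} - 85\right) u{\left(-8,-11 \right)} = \left(\frac{69}{-145} - 85\right) \left(-11\right)^{2} = \left(69 \left(- \frac{1}{145}\right) - 85\right) 121 = \left(- \frac{69}{145} - 85\right) 121 = \left(- \frac{12394}{145}\right) 121 = - \frac{1499674}{145}$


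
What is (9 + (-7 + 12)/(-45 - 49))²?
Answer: 707281/8836 ≈ 80.045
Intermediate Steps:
(9 + (-7 + 12)/(-45 - 49))² = (9 + 5/(-94))² = (9 + 5*(-1/94))² = (9 - 5/94)² = (841/94)² = 707281/8836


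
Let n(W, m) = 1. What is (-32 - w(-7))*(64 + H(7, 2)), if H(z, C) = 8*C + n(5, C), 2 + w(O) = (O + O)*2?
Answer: -162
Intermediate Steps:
w(O) = -2 + 4*O (w(O) = -2 + (O + O)*2 = -2 + (2*O)*2 = -2 + 4*O)
H(z, C) = 1 + 8*C (H(z, C) = 8*C + 1 = 1 + 8*C)
(-32 - w(-7))*(64 + H(7, 2)) = (-32 - (-2 + 4*(-7)))*(64 + (1 + 8*2)) = (-32 - (-2 - 28))*(64 + (1 + 16)) = (-32 - 1*(-30))*(64 + 17) = (-32 + 30)*81 = -2*81 = -162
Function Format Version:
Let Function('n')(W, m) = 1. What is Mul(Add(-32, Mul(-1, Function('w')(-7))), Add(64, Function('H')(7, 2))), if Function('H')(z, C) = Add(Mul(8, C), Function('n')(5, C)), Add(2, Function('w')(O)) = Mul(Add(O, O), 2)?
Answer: -162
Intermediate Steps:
Function('w')(O) = Add(-2, Mul(4, O)) (Function('w')(O) = Add(-2, Mul(Add(O, O), 2)) = Add(-2, Mul(Mul(2, O), 2)) = Add(-2, Mul(4, O)))
Function('H')(z, C) = Add(1, Mul(8, C)) (Function('H')(z, C) = Add(Mul(8, C), 1) = Add(1, Mul(8, C)))
Mul(Add(-32, Mul(-1, Function('w')(-7))), Add(64, Function('H')(7, 2))) = Mul(Add(-32, Mul(-1, Add(-2, Mul(4, -7)))), Add(64, Add(1, Mul(8, 2)))) = Mul(Add(-32, Mul(-1, Add(-2, -28))), Add(64, Add(1, 16))) = Mul(Add(-32, Mul(-1, -30)), Add(64, 17)) = Mul(Add(-32, 30), 81) = Mul(-2, 81) = -162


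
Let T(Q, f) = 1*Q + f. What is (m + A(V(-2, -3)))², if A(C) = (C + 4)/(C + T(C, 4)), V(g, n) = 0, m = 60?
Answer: 3721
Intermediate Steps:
T(Q, f) = Q + f
A(C) = (4 + C)/(4 + 2*C) (A(C) = (C + 4)/(C + (C + 4)) = (4 + C)/(C + (4 + C)) = (4 + C)/(4 + 2*C))
(m + A(V(-2, -3)))² = (60 + (4 + 0)/(2*(2 + 0)))² = (60 + (½)*4/2)² = (60 + (½)*(½)*4)² = (60 + 1)² = 61² = 3721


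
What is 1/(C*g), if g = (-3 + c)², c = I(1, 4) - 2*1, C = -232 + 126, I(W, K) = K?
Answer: -1/106 ≈ -0.0094340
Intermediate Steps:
C = -106
c = 2 (c = 4 - 2*1 = 4 - 2 = 2)
g = 1 (g = (-3 + 2)² = (-1)² = 1)
1/(C*g) = 1/(-106*1) = 1/(-106) = -1/106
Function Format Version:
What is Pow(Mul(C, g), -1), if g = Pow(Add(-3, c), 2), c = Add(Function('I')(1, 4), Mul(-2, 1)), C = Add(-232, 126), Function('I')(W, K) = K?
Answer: Rational(-1, 106) ≈ -0.0094340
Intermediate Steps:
C = -106
c = 2 (c = Add(4, Mul(-2, 1)) = Add(4, -2) = 2)
g = 1 (g = Pow(Add(-3, 2), 2) = Pow(-1, 2) = 1)
Pow(Mul(C, g), -1) = Pow(Mul(-106, 1), -1) = Pow(-106, -1) = Rational(-1, 106)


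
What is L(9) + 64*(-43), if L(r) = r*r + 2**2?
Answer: -2667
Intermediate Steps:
L(r) = 4 + r**2 (L(r) = r**2 + 4 = 4 + r**2)
L(9) + 64*(-43) = (4 + 9**2) + 64*(-43) = (4 + 81) - 2752 = 85 - 2752 = -2667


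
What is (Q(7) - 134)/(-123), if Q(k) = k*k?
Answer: 85/123 ≈ 0.69106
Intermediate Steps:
Q(k) = k²
(Q(7) - 134)/(-123) = (7² - 134)/(-123) = (49 - 134)*(-1/123) = -85*(-1/123) = 85/123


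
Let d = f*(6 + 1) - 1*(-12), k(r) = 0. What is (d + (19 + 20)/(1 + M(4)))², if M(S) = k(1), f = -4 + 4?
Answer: 2601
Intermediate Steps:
f = 0
M(S) = 0
d = 12 (d = 0*(6 + 1) - 1*(-12) = 0*7 + 12 = 0 + 12 = 12)
(d + (19 + 20)/(1 + M(4)))² = (12 + (19 + 20)/(1 + 0))² = (12 + 39/1)² = (12 + 39*1)² = (12 + 39)² = 51² = 2601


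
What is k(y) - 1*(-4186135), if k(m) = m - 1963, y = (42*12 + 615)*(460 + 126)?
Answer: 4839906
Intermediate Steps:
y = 655734 (y = (504 + 615)*586 = 1119*586 = 655734)
k(m) = -1963 + m
k(y) - 1*(-4186135) = (-1963 + 655734) - 1*(-4186135) = 653771 + 4186135 = 4839906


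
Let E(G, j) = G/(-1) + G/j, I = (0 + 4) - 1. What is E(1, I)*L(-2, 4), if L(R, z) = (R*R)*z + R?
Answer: -28/3 ≈ -9.3333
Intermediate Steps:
L(R, z) = R + z*R² (L(R, z) = R²*z + R = z*R² + R = R + z*R²)
I = 3 (I = 4 - 1 = 3)
E(G, j) = -G + G/j (E(G, j) = G*(-1) + G/j = -G + G/j)
E(1, I)*L(-2, 4) = (-1*1 + 1/3)*(-2*(1 - 2*4)) = (-1 + 1*(⅓))*(-2*(1 - 8)) = (-1 + ⅓)*(-2*(-7)) = -⅔*14 = -28/3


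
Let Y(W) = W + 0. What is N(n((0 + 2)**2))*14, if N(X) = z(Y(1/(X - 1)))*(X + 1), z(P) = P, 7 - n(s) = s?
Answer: 28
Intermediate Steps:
Y(W) = W
n(s) = 7 - s
N(X) = (1 + X)/(-1 + X) (N(X) = (X + 1)/(X - 1) = (1 + X)/(-1 + X))
N(n((0 + 2)**2))*14 = ((1 + (7 - (0 + 2)**2))/(-1 + (7 - (0 + 2)**2)))*14 = ((1 + (7 - 1*2**2))/(-1 + (7 - 1*2**2)))*14 = ((1 + (7 - 1*4))/(-1 + (7 - 1*4)))*14 = ((1 + (7 - 4))/(-1 + (7 - 4)))*14 = ((1 + 3)/(-1 + 3))*14 = (4/2)*14 = ((1/2)*4)*14 = 2*14 = 28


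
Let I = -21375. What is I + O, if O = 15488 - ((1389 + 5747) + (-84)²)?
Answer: -20079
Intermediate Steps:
O = 1296 (O = 15488 - (7136 + 7056) = 15488 - 1*14192 = 15488 - 14192 = 1296)
I + O = -21375 + 1296 = -20079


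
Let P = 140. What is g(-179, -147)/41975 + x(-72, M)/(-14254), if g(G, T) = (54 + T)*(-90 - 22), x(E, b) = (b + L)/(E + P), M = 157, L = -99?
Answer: 5046751301/20342596100 ≈ 0.24809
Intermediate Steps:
x(E, b) = (-99 + b)/(140 + E) (x(E, b) = (b - 99)/(E + 140) = (-99 + b)/(140 + E))
g(G, T) = -6048 - 112*T (g(G, T) = (54 + T)*(-112) = -6048 - 112*T)
g(-179, -147)/41975 + x(-72, M)/(-14254) = (-6048 - 112*(-147))/41975 + ((-99 + 157)/(140 - 72))/(-14254) = (-6048 + 16464)*(1/41975) + (58/68)*(-1/14254) = 10416*(1/41975) + ((1/68)*58)*(-1/14254) = 10416/41975 + (29/34)*(-1/14254) = 10416/41975 - 29/484636 = 5046751301/20342596100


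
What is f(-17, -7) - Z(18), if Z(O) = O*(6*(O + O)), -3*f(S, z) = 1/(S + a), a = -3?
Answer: -233279/60 ≈ -3888.0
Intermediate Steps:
f(S, z) = -1/(3*(-3 + S)) (f(S, z) = -1/(3*(S - 3)) = -1/(3*(-3 + S)))
Z(O) = 12*O² (Z(O) = O*(6*(2*O)) = O*(12*O) = 12*O²)
f(-17, -7) - Z(18) = -1/(-9 + 3*(-17)) - 12*18² = -1/(-9 - 51) - 12*324 = -1/(-60) - 1*3888 = -1*(-1/60) - 3888 = 1/60 - 3888 = -233279/60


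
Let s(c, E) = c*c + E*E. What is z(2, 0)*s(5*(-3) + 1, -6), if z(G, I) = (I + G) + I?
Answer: 464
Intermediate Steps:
s(c, E) = E² + c² (s(c, E) = c² + E² = E² + c²)
z(G, I) = G + 2*I (z(G, I) = (G + I) + I = G + 2*I)
z(2, 0)*s(5*(-3) + 1, -6) = (2 + 2*0)*((-6)² + (5*(-3) + 1)²) = (2 + 0)*(36 + (-15 + 1)²) = 2*(36 + (-14)²) = 2*(36 + 196) = 2*232 = 464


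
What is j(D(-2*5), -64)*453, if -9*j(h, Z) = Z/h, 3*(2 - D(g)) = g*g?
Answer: -4832/47 ≈ -102.81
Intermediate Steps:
D(g) = 2 - g²/3 (D(g) = 2 - g*g/3 = 2 - g²/3)
j(h, Z) = -Z/(9*h)
j(D(-2*5), -64)*453 = -⅑*(-64)/(2 - (-2*5)²/3)*453 = -⅑*(-64)/(2 - ⅓*(-10)²)*453 = -⅑*(-64)/(2 - ⅓*100)*453 = -⅑*(-64)/(2 - 100/3)*453 = -⅑*(-64)/(-94/3)*453 = -⅑*(-64)*(-3/94)*453 = -32/141*453 = -4832/47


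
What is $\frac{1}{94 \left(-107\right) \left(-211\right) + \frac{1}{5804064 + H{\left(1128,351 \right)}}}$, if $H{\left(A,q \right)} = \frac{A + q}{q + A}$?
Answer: $\frac{5804065}{12317607297471} \approx 4.712 \cdot 10^{-7}$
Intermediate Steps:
$H{\left(A,q \right)} = 1$ ($H{\left(A,q \right)} = \frac{A + q}{A + q} = 1$)
$\frac{1}{94 \left(-107\right) \left(-211\right) + \frac{1}{5804064 + H{\left(1128,351 \right)}}} = \frac{1}{94 \left(-107\right) \left(-211\right) + \frac{1}{5804064 + 1}} = \frac{1}{\left(-10058\right) \left(-211\right) + \frac{1}{5804065}} = \frac{1}{2122238 + \frac{1}{5804065}} = \frac{1}{\frac{12317607297471}{5804065}} = \frac{5804065}{12317607297471}$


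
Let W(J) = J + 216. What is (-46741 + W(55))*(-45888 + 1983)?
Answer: 2040265350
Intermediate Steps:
W(J) = 216 + J
(-46741 + W(55))*(-45888 + 1983) = (-46741 + (216 + 55))*(-45888 + 1983) = (-46741 + 271)*(-43905) = -46470*(-43905) = 2040265350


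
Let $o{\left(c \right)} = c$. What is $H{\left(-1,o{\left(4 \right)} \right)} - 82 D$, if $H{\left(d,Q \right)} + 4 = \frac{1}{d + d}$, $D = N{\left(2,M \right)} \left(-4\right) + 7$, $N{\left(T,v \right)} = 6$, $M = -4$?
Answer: $\frac{2779}{2} \approx 1389.5$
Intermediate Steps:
$D = -17$ ($D = 6 \left(-4\right) + 7 = -24 + 7 = -17$)
$H{\left(d,Q \right)} = -4 + \frac{1}{2 d}$ ($H{\left(d,Q \right)} = -4 + \frac{1}{d + d} = -4 + \frac{1}{2 d}$)
$H{\left(-1,o{\left(4 \right)} \right)} - 82 D = \left(-4 + \frac{1}{2 \left(-1\right)}\right) - -1394 = \left(-4 + \frac{1}{2} \left(-1\right)\right) + 1394 = \left(-4 - \frac{1}{2}\right) + 1394 = - \frac{9}{2} + 1394 = \frac{2779}{2}$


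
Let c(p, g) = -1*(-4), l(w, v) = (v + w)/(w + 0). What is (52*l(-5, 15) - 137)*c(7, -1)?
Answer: -964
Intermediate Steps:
l(w, v) = (v + w)/w
c(p, g) = 4
(52*l(-5, 15) - 137)*c(7, -1) = (52*((15 - 5)/(-5)) - 137)*4 = (52*(-1/5*10) - 137)*4 = (52*(-2) - 137)*4 = (-104 - 137)*4 = -241*4 = -964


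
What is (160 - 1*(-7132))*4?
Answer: 29168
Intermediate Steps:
(160 - 1*(-7132))*4 = (160 + 7132)*4 = 7292*4 = 29168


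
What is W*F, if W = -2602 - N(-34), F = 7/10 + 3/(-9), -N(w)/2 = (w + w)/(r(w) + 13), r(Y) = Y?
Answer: -299783/315 ≈ -951.69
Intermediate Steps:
N(w) = -4*w/(13 + w) (N(w) = -2*(w + w)/(w + 13) = -2*2*w/(13 + w) = -4*w/(13 + w))
F = 11/30 (F = 7*(1/10) + 3*(-1/9) = 7/10 - 1/3 = 11/30 ≈ 0.36667)
W = -54506/21 (W = -2602 - (-4)*(-34)/(13 - 34) = -2602 - (-4)*(-34)/(-21) = -2602 - (-4)*(-34)*(-1)/21 = -2602 - 1*(-136/21) = -2602 + 136/21 = -54506/21 ≈ -2595.5)
W*F = -54506/21*11/30 = -299783/315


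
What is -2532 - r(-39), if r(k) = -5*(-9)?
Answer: -2577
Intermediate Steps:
r(k) = 45
-2532 - r(-39) = -2532 - 1*45 = -2532 - 45 = -2577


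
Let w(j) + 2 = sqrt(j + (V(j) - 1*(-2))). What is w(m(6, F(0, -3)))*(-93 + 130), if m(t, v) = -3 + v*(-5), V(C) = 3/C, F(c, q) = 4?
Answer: -74 + 333*I*sqrt(138)/23 ≈ -74.0 + 170.08*I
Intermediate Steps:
m(t, v) = -3 - 5*v
w(j) = -2 + sqrt(2 + j + 3/j) (w(j) = -2 + sqrt(j + (3/j - 1*(-2))) = -2 + sqrt(j + (3/j + 2)) = -2 + sqrt(j + (2 + 3/j)) = -2 + sqrt(2 + j + 3/j))
w(m(6, F(0, -3)))*(-93 + 130) = (-2 + sqrt(2 + (-3 - 5*4) + 3/(-3 - 5*4)))*(-93 + 130) = (-2 + sqrt(2 + (-3 - 20) + 3/(-3 - 20)))*37 = (-2 + sqrt(2 - 23 + 3/(-23)))*37 = (-2 + sqrt(2 - 23 + 3*(-1/23)))*37 = (-2 + sqrt(2 - 23 - 3/23))*37 = (-2 + sqrt(-486/23))*37 = (-2 + 9*I*sqrt(138)/23)*37 = -74 + 333*I*sqrt(138)/23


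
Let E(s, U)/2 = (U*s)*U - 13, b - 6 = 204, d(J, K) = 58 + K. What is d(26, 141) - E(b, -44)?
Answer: -812895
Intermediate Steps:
b = 210 (b = 6 + 204 = 210)
E(s, U) = -26 + 2*s*U² (E(s, U) = 2*((U*s)*U - 13) = 2*(s*U² - 13) = 2*(-13 + s*U²) = -26 + 2*s*U²)
d(26, 141) - E(b, -44) = (58 + 141) - (-26 + 2*210*(-44)²) = 199 - (-26 + 2*210*1936) = 199 - (-26 + 813120) = 199 - 1*813094 = 199 - 813094 = -812895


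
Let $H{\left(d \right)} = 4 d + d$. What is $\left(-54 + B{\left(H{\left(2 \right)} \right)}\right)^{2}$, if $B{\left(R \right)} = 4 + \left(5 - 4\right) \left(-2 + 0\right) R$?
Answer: $4900$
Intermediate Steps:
$H{\left(d \right)} = 5 d$
$B{\left(R \right)} = 4 - 2 R$ ($B{\left(R \right)} = 4 + 1 \left(-2\right) R = 4 - 2 R$)
$\left(-54 + B{\left(H{\left(2 \right)} \right)}\right)^{2} = \left(-54 + \left(4 - 2 \cdot 5 \cdot 2\right)\right)^{2} = \left(-54 + \left(4 - 20\right)\right)^{2} = \left(-54 - 16\right)^{2} = \left(-70\right)^{2} = 4900$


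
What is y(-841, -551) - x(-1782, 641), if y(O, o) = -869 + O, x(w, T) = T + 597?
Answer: -2948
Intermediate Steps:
x(w, T) = 597 + T
y(-841, -551) - x(-1782, 641) = (-869 - 841) - (597 + 641) = -1710 - 1*1238 = -1710 - 1238 = -2948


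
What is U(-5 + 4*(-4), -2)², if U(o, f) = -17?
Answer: 289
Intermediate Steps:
U(-5 + 4*(-4), -2)² = (-17)² = 289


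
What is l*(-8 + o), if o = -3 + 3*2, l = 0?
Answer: 0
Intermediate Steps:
o = 3 (o = -3 + 6 = 3)
l*(-8 + o) = 0*(-8 + 3) = 0*(-5) = 0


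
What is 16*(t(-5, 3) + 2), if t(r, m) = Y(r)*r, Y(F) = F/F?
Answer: -48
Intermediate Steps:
Y(F) = 1
t(r, m) = r (t(r, m) = 1*r = r)
16*(t(-5, 3) + 2) = 16*(-5 + 2) = 16*(-3) = -48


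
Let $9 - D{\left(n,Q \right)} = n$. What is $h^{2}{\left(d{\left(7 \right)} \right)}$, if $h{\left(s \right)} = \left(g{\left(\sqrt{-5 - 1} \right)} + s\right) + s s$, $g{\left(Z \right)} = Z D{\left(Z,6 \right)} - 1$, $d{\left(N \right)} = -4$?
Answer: $-197 + 306 i \sqrt{6} \approx -197.0 + 749.54 i$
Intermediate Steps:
$D{\left(n,Q \right)} = 9 - n$
$g{\left(Z \right)} = -1 + Z \left(9 - Z\right)$ ($g{\left(Z \right)} = Z \left(9 - Z\right) - 1 = -1 + Z \left(9 - Z\right)$)
$h{\left(s \right)} = -1 + s + s^{2} - i \sqrt{6} \left(-9 + i \sqrt{6}\right)$ ($h{\left(s \right)} = \left(\left(-1 - \sqrt{-5 - 1} \left(-9 + \sqrt{-5 - 1}\right)\right) + s\right) + s s = \left(\left(-1 - \sqrt{-6} \left(-9 + \sqrt{-6}\right)\right) + s\right) + s^{2} = \left(\left(-1 - i \sqrt{6} \left(-9 + i \sqrt{6}\right)\right) + s\right) + s^{2} = \left(-1 + s - i \sqrt{6} \left(-9 + i \sqrt{6}\right)\right) + s^{2} = -1 + s + s^{2} - i \sqrt{6} \left(-9 + i \sqrt{6}\right)$)
$h^{2}{\left(d{\left(7 \right)} \right)} = \left(5 - 4 + \left(-4\right)^{2} + 9 i \sqrt{6}\right)^{2} = \left(5 - 4 + 16 + 9 i \sqrt{6}\right)^{2} = \left(17 + 9 i \sqrt{6}\right)^{2}$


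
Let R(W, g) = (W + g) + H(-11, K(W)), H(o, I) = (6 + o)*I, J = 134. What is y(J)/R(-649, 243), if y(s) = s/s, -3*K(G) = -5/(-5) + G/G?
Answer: -3/1208 ≈ -0.0024834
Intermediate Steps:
K(G) = -⅔ (K(G) = -(-5/(-5) + G/G)/3 = -(-5*(-⅕) + 1)/3 = -(1 + 1)/3 = -⅓*2 = -⅔)
y(s) = 1
H(o, I) = I*(6 + o)
R(W, g) = 10/3 + W + g (R(W, g) = (W + g) - 2*(6 - 11)/3 = (W + g) - ⅔*(-5) = (W + g) + 10/3 = 10/3 + W + g)
y(J)/R(-649, 243) = 1/(10/3 - 649 + 243) = 1/(-1208/3) = 1*(-3/1208) = -3/1208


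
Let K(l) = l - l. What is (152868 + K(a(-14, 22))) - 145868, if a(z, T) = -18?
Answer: 7000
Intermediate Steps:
K(l) = 0
(152868 + K(a(-14, 22))) - 145868 = (152868 + 0) - 145868 = 152868 - 145868 = 7000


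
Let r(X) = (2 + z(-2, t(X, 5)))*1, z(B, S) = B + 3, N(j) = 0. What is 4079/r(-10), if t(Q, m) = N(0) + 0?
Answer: 4079/3 ≈ 1359.7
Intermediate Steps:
t(Q, m) = 0 (t(Q, m) = 0 + 0 = 0)
z(B, S) = 3 + B
r(X) = 3 (r(X) = (2 + (3 - 2))*1 = (2 + 1)*1 = 3*1 = 3)
4079/r(-10) = 4079/3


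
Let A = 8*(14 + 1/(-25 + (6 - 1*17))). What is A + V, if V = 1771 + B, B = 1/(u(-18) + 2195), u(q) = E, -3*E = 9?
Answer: 37143449/19728 ≈ 1882.8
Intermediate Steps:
E = -3 (E = -1/3*9 = -3)
u(q) = -3
B = 1/2192 (B = 1/(-3 + 2195) = 1/2192 ≈ 0.00045620)
A = 1006/9 (A = 8*(14 + 1/(-25 + (6 - 17))) = 8*(14 + 1/(-25 - 11)) = 8*(14 + 1/(-36)) = 8*(14 - 1/36) = 8*(503/36) = 1006/9 ≈ 111.78)
V = 3882033/2192 (V = 1771 + 1/2192 = 3882033/2192 ≈ 1771.0)
A + V = 1006/9 + 3882033/2192 = 37143449/19728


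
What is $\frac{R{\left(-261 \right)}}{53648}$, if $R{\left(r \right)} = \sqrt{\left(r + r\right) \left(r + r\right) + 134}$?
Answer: $\frac{\sqrt{272618}}{53648} \approx 0.0097325$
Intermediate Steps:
$R{\left(r \right)} = \sqrt{134 + 4 r^{2}}$ ($R{\left(r \right)} = \sqrt{2 r 2 r + 134} = \sqrt{4 r^{2} + 134} = \sqrt{134 + 4 r^{2}}$)
$\frac{R{\left(-261 \right)}}{53648} = \frac{\sqrt{134 + 4 \left(-261\right)^{2}}}{53648} = \sqrt{134 + 4 \cdot 68121} \cdot \frac{1}{53648} = \sqrt{134 + 272484} \cdot \frac{1}{53648} = \sqrt{272618} \cdot \frac{1}{53648} = \frac{\sqrt{272618}}{53648}$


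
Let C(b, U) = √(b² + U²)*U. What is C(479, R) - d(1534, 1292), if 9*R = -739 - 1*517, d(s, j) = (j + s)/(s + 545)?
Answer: -314/231 - 1256*√20162257/81 ≈ -69628.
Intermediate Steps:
d(s, j) = (j + s)/(545 + s)
R = -1256/9 (R = (-739 - 1*517)/9 = (-739 - 517)/9 = (⅑)*(-1256) = -1256/9 ≈ -139.56)
C(b, U) = U*√(U² + b²) (C(b, U) = √(U² + b²)*U = U*√(U² + b²))
C(479, R) - d(1534, 1292) = -1256*√((-1256/9)² + 479²)/9 - (1292 + 1534)/(545 + 1534) = -1256*√(1577536/81 + 229441)/9 - 2826/2079 = -1256*√20162257/81 - 2826/2079 = -1256*√20162257/81 - 1*314/231 = -1256*√20162257/81 - 314/231 = -314/231 - 1256*√20162257/81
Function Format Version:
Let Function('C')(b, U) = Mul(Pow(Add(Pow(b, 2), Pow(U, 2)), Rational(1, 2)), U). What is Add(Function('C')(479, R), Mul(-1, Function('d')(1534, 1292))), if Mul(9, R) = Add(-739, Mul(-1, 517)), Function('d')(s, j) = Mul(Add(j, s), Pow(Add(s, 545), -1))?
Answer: Add(Rational(-314, 231), Mul(Rational(-1256, 81), Pow(20162257, Rational(1, 2)))) ≈ -69628.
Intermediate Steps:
Function('d')(s, j) = Mul(Pow(Add(545, s), -1), Add(j, s)) (Function('d')(s, j) = Mul(Add(j, s), Pow(Add(545, s), -1)) = Mul(Pow(Add(545, s), -1), Add(j, s)))
R = Rational(-1256, 9) (R = Mul(Rational(1, 9), Add(-739, Mul(-1, 517))) = Mul(Rational(1, 9), Add(-739, -517)) = Mul(Rational(1, 9), -1256) = Rational(-1256, 9) ≈ -139.56)
Function('C')(b, U) = Mul(U, Pow(Add(Pow(U, 2), Pow(b, 2)), Rational(1, 2))) (Function('C')(b, U) = Mul(Pow(Add(Pow(U, 2), Pow(b, 2)), Rational(1, 2)), U) = Mul(U, Pow(Add(Pow(U, 2), Pow(b, 2)), Rational(1, 2))))
Add(Function('C')(479, R), Mul(-1, Function('d')(1534, 1292))) = Add(Mul(Rational(-1256, 9), Pow(Add(Pow(Rational(-1256, 9), 2), Pow(479, 2)), Rational(1, 2))), Mul(-1, Mul(Pow(Add(545, 1534), -1), Add(1292, 1534)))) = Add(Mul(Rational(-1256, 9), Pow(Add(Rational(1577536, 81), 229441), Rational(1, 2))), Mul(-1, Mul(Pow(2079, -1), 2826))) = Add(Mul(Rational(-1256, 9), Pow(Rational(20162257, 81), Rational(1, 2))), Mul(-1, Mul(Rational(1, 2079), 2826))) = Add(Mul(Rational(-1256, 9), Mul(Rational(1, 9), Pow(20162257, Rational(1, 2)))), Mul(-1, Rational(314, 231))) = Add(Mul(Rational(-1256, 81), Pow(20162257, Rational(1, 2))), Rational(-314, 231)) = Add(Rational(-314, 231), Mul(Rational(-1256, 81), Pow(20162257, Rational(1, 2))))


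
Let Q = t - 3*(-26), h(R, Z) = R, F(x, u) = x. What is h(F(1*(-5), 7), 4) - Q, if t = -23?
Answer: -60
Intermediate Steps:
Q = 55 (Q = -23 - 3*(-26) = -23 + 78 = 55)
h(F(1*(-5), 7), 4) - Q = 1*(-5) - 1*55 = -5 - 55 = -60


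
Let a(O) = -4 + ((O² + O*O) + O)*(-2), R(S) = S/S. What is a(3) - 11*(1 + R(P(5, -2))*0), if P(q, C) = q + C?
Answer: -57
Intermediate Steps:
P(q, C) = C + q
R(S) = 1
a(O) = -4 - 4*O² - 2*O (a(O) = -4 + ((O² + O²) + O)*(-2) = -4 + (2*O² + O)*(-2) = -4 + (O + 2*O²)*(-2) = -4 + (-4*O² - 2*O) = -4 - 4*O² - 2*O)
a(3) - 11*(1 + R(P(5, -2))*0) = (-4 - 4*3² - 2*3) - 11*(1 + 1*0) = (-4 - 4*9 - 6) - 11*(1 + 0) = (-4 - 36 - 6) - 11*1 = -46 - 11 = -57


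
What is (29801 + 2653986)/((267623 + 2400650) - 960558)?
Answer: 2683787/1707715 ≈ 1.5716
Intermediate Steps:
(29801 + 2653986)/((267623 + 2400650) - 960558) = 2683787/(2668273 - 960558) = 2683787/1707715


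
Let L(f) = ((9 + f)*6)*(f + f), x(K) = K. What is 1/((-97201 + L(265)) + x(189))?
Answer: 1/774308 ≈ 1.2915e-6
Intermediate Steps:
L(f) = 2*f*(54 + 6*f) (L(f) = (54 + 6*f)*(2*f) = 2*f*(54 + 6*f))
1/((-97201 + L(265)) + x(189)) = 1/((-97201 + 12*265*(9 + 265)) + 189) = 1/((-97201 + 12*265*274) + 189) = 1/((-97201 + 871320) + 189) = 1/(774119 + 189) = 1/774308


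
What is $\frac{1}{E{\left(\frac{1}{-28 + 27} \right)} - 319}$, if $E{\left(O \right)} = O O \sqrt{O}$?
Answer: $- \frac{319}{101762} - \frac{i}{101762} \approx -0.0031348 - 9.8269 \cdot 10^{-6} i$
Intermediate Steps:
$E{\left(O \right)} = O^{\frac{5}{2}}$ ($E{\left(O \right)} = O^{2} \sqrt{O} = O^{\frac{5}{2}}$)
$\frac{1}{E{\left(\frac{1}{-28 + 27} \right)} - 319} = \frac{1}{\left(\frac{1}{-28 + 27}\right)^{\frac{5}{2}} - 319} = \frac{1}{\left(\frac{1}{-1}\right)^{\frac{5}{2}} - 319} = \frac{1}{\left(-1\right)^{\frac{5}{2}} - 319} = \frac{1}{i - 319} = \frac{1}{-319 + i} = \frac{-319 - i}{101762}$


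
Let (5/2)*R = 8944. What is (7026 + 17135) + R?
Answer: 138693/5 ≈ 27739.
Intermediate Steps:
R = 17888/5 (R = (2/5)*8944 = 17888/5 ≈ 3577.6)
(7026 + 17135) + R = (7026 + 17135) + 17888/5 = 24161 + 17888/5 = 138693/5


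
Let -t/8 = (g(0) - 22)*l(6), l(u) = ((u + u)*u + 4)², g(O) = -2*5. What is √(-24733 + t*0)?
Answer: I*√24733 ≈ 157.27*I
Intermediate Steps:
g(O) = -10
l(u) = (4 + 2*u²)² (l(u) = ((2*u)*u + 4)² = (2*u² + 4)² = (4 + 2*u²)²)
t = 1478656 (t = -8*(-10 - 22)*4*(2 + 6²)² = -(-256)*4*(2 + 36)² = -(-256)*4*38² = -(-256)*4*1444 = -(-256)*5776 = -8*(-184832) = 1478656)
√(-24733 + t*0) = √(-24733 + 1478656*0) = √(-24733 + 0) = √(-24733) = I*√24733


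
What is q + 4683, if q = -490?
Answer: 4193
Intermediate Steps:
q + 4683 = -490 + 4683 = 4193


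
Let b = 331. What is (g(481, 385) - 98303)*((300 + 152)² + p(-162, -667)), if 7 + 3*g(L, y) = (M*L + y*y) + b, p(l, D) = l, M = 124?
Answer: -17702377672/3 ≈ -5.9008e+9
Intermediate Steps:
g(L, y) = 108 + y²/3 + 124*L/3 (g(L, y) = -7/3 + ((124*L + y*y) + 331)/3 = -7/3 + ((124*L + y²) + 331)/3 = -7/3 + ((y² + 124*L) + 331)/3 = -7/3 + (331 + y² + 124*L)/3 = -7/3 + (331/3 + y²/3 + 124*L/3) = 108 + y²/3 + 124*L/3)
(g(481, 385) - 98303)*((300 + 152)² + p(-162, -667)) = ((108 + (⅓)*385² + (124/3)*481) - 98303)*((300 + 152)² - 162) = ((108 + (⅓)*148225 + 59644/3) - 98303)*(452² - 162) = ((108 + 148225/3 + 59644/3) - 98303)*(204304 - 162) = (208193/3 - 98303)*204142 = -86716/3*204142 = -17702377672/3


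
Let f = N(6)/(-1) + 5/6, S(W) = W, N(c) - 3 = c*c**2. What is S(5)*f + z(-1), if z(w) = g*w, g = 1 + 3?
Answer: -6569/6 ≈ -1094.8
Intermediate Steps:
N(c) = 3 + c**3 (N(c) = 3 + c*c**2 = 3 + c**3)
f = -1309/6 (f = (3 + 6**3)/(-1) + 5/6 = (3 + 216)*(-1) + 5*(1/6) = 219*(-1) + 5/6 = -219 + 5/6 = -1309/6 ≈ -218.17)
g = 4
z(w) = 4*w
S(5)*f + z(-1) = 5*(-1309/6) + 4*(-1) = -6545/6 - 4 = -6569/6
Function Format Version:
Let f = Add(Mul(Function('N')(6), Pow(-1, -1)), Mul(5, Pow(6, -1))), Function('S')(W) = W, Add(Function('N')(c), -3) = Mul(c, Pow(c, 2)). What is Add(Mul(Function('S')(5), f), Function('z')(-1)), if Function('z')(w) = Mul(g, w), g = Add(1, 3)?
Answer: Rational(-6569, 6) ≈ -1094.8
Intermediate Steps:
Function('N')(c) = Add(3, Pow(c, 3)) (Function('N')(c) = Add(3, Mul(c, Pow(c, 2))) = Add(3, Pow(c, 3)))
f = Rational(-1309, 6) (f = Add(Mul(Add(3, Pow(6, 3)), Pow(-1, -1)), Mul(5, Pow(6, -1))) = Add(Mul(Add(3, 216), -1), Mul(5, Rational(1, 6))) = Add(Mul(219, -1), Rational(5, 6)) = Add(-219, Rational(5, 6)) = Rational(-1309, 6) ≈ -218.17)
g = 4
Function('z')(w) = Mul(4, w)
Add(Mul(Function('S')(5), f), Function('z')(-1)) = Add(Mul(5, Rational(-1309, 6)), Mul(4, -1)) = Add(Rational(-6545, 6), -4) = Rational(-6569, 6)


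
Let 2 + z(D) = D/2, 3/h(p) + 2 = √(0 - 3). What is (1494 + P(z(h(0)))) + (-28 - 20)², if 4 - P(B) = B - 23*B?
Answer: 26240/7 - 33*I*√3/7 ≈ 3748.6 - 8.1654*I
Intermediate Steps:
h(p) = 3/(-2 + I*√3) (h(p) = 3/(-2 + √(0 - 3)) = 3/(-2 + √(-3)) = 3/(-2 + I*√3))
z(D) = -2 + D/2
P(B) = 4 + 22*B (P(B) = 4 - (B - 23*B) = 4 - (-22)*B = 4 + 22*B)
(1494 + P(z(h(0)))) + (-28 - 20)² = (1494 + (4 + 22*(-2 + (-6/7 - 3*I*√3/7)/2))) + (-28 - 20)² = (1494 + (4 + 22*(-2 + (-3/7 - 3*I*√3/14)))) + (-48)² = (1494 + (4 + 22*(-17/7 - 3*I*√3/14))) + 2304 = (1494 + (4 + (-374/7 - 33*I*√3/7))) + 2304 = (1494 + (-346/7 - 33*I*√3/7)) + 2304 = (10112/7 - 33*I*√3/7) + 2304 = 26240/7 - 33*I*√3/7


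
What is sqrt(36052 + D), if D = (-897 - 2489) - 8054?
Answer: 2*sqrt(6153) ≈ 156.88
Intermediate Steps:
D = -11440 (D = -3386 - 8054 = -11440)
sqrt(36052 + D) = sqrt(36052 - 11440) = sqrt(24612) = 2*sqrt(6153)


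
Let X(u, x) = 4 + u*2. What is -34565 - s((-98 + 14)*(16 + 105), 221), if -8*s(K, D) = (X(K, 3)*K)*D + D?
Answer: 45652386757/8 ≈ 5.7065e+9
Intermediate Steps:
X(u, x) = 4 + 2*u
s(K, D) = -D/8 - D*K*(4 + 2*K)/8 (s(K, D) = -(((4 + 2*K)*K)*D + D)/8 = -((K*(4 + 2*K))*D + D)/8 = -(D*K*(4 + 2*K) + D)/8 = -(D + D*K*(4 + 2*K))/8 = -D/8 - D*K*(4 + 2*K)/8)
-34565 - s((-98 + 14)*(16 + 105), 221) = -34565 - (-1)*221*(1 + 2*((-98 + 14)*(16 + 105))*(2 + (-98 + 14)*(16 + 105)))/8 = -34565 - (-1)*221*(1 + 2*(-84*121)*(2 - 84*121))/8 = -34565 - (-1)*221*(1 + 2*(-10164)*(2 - 10164))/8 = -34565 - (-1)*221*(1 + 2*(-10164)*(-10162))/8 = -34565 - (-1)*221*(1 + 206573136)/8 = -34565 - (-1)*221*206573137/8 = -34565 - 1*(-45652663277/8) = -34565 + 45652663277/8 = 45652386757/8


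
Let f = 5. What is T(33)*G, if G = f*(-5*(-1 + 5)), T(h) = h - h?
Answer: 0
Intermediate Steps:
T(h) = 0
G = -100 (G = 5*(-5*(-1 + 5)) = 5*(-5*4) = 5*(-20) = -100)
T(33)*G = 0*(-100) = 0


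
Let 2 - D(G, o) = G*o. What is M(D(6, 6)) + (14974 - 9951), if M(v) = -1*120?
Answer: 4903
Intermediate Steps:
D(G, o) = 2 - G*o
M(v) = -120
M(D(6, 6)) + (14974 - 9951) = -120 + (14974 - 9951) = -120 + 5023 = 4903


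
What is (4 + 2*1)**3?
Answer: 216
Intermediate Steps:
(4 + 2*1)**3 = (4 + 2)**3 = 6**3 = 216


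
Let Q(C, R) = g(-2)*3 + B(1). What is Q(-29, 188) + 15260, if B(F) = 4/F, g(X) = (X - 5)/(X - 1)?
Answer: 15271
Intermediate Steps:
g(X) = (-5 + X)/(-1 + X)
Q(C, R) = 11 (Q(C, R) = ((-5 - 2)/(-1 - 2))*3 + 4/1 = (-7/(-3))*3 + 4*1 = -⅓*(-7)*3 + 4 = (7/3)*3 + 4 = 7 + 4 = 11)
Q(-29, 188) + 15260 = 11 + 15260 = 15271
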